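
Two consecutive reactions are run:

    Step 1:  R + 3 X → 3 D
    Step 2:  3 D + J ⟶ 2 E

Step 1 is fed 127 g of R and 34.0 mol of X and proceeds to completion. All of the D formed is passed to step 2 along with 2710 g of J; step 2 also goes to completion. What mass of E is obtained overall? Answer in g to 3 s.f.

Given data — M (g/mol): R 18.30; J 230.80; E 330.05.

Step 1:
n(R) = 127.0 / 18.30 = 6.940 mol
n(X) = 34.00 mol
n/ν for R = 6.940/1 = 6.940
n/ν for X = 34.00/3 = 11.33
Smallest n/ν is R → limiting reagent.
n(D) produced = (3/1) × 6.940 = 20.82 mol
Step 2:
n(D) available = 20.82 mol
n(J) = 2710 / 230.80 = 11.74 mol
n/ν for D = 20.82/3 = 6.940
n/ν for J = 11.74/1 = 11.74
Smallest n/ν is D → limiting reagent.
n(E) = (2/3) × 20.82 = 13.88 mol
mass = 13.88 × 330.05 = 4581 g

4580 g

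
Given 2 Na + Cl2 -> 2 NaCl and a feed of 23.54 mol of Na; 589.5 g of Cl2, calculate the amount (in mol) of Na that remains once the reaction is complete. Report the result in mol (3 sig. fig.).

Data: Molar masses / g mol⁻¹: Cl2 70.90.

6.91 mol

n(Na) = 23.54 mol
n(Cl2) = 589.5 / 70.90 = 8.315 mol
n/ν → Na: 11.77, Cl2: 8.315; Cl2 is limiting.
Na consumed = (2/1) × 8.315 = 16.63 mol
Na remaining = 23.54 − 16.63 = 6.910 mol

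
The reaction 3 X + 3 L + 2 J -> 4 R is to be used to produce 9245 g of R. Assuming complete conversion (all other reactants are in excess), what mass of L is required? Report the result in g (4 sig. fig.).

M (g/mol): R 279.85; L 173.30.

n(R) = 9245 / 279.85 = 33.04 mol
n(L) = (3/4) × 33.04 = 24.78 mol
mass = 24.78 × 173.30 = 4294 g

4294 g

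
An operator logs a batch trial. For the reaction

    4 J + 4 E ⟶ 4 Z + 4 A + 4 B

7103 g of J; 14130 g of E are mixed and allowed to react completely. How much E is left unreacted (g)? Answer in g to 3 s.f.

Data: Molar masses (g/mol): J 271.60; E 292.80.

n(J) = 7103 / 271.60 = 26.15 mol
n(E) = 14130 / 292.80 = 48.26 mol
n/ν for J = 26.15/4 = 6.538
n/ν for E = 48.26/4 = 12.07
Smallest n/ν is J → limiting reagent.
E consumed = (4/4) × 26.15 = 26.15 mol
E remaining = 48.26 − 26.15 = 22.11 mol
mass = 22.11 × 292.80 = 6474 g

6470 g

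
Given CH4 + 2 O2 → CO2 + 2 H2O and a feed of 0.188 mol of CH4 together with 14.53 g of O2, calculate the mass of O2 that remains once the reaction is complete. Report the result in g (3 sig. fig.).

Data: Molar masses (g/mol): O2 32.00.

n(CH4) = 0.1880 mol
n(O2) = 14.53 / 32.00 = 0.4541 mol
n/ν for CH4 = 0.1880/1 = 0.1880
n/ν for O2 = 0.4541/2 = 0.2271
Smallest n/ν is CH4 → limiting reagent.
O2 consumed = (2/1) × 0.1880 = 0.3760 mol
O2 remaining = 0.4541 − 0.3760 = 0.07810 mol
mass = 0.07810 × 32.00 = 2.499 g

2.50 g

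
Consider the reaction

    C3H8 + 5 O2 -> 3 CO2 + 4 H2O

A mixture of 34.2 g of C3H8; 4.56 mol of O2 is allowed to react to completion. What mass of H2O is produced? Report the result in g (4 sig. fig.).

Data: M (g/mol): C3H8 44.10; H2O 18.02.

n(C3H8) = 34.20 / 44.10 = 0.7755 mol
n(O2) = 4.560 mol
n/ν for C3H8 = 0.7755/1 = 0.7755
n/ν for O2 = 4.560/5 = 0.9120
Smallest n/ν is C3H8 → limiting reagent.
n(H2O) = (4/1) × 0.7755 = 3.102 mol
mass = 3.102 × 18.02 = 55.90 g

55.90 g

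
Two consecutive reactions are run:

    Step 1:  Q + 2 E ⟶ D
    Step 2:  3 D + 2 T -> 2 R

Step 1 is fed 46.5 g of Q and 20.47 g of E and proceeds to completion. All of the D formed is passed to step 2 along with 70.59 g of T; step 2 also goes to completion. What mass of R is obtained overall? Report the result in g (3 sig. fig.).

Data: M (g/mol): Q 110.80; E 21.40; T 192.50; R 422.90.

Step 1:
n(Q) = 46.50 / 110.80 = 0.4197 mol
n(E) = 20.47 / 21.40 = 0.9565 mol
n/ν → Q: 0.4197, E: 0.4783; Q is limiting.
n(D) produced = (1/1) × 0.4197 = 0.4197 mol
Step 2:
n(D) available = 0.4197 mol
n(T) = 70.59 / 192.50 = 0.3667 mol
n/ν → D: 0.1399, T: 0.1834; D is limiting.
n(R) = (2/3) × 0.4197 = 0.2798 mol
mass = 0.2798 × 422.90 = 118.3 g

118 g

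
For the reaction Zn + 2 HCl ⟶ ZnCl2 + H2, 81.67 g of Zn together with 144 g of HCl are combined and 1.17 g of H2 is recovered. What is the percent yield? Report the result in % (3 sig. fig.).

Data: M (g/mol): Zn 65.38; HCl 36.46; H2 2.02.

46.4 %

n(Zn) = 81.67 / 65.38 = 1.249 mol
n(HCl) = 144.0 / 36.46 = 3.950 mol
n/ν for Zn = 1.249/1 = 1.249
n/ν for HCl = 3.950/2 = 1.975
Smallest n/ν is Zn → limiting reagent.
theoretical n(H2) = (1/1) × 1.249 = 1.249 mol → 2.523 g
% yield = 1.17 / 2.523 × 100 = 46.37 %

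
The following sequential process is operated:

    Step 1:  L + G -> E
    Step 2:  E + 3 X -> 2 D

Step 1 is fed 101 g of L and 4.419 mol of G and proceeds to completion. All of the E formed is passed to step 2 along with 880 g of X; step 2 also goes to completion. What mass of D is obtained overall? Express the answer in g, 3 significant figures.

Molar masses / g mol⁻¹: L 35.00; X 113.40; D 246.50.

1280 g

Step 1:
n(L) = 101.0 / 35.00 = 2.886 mol
n(G) = 4.419 mol
n/ν for L = 2.886/1 = 2.886
n/ν for G = 4.419/1 = 4.419
Smallest n/ν is L → limiting reagent.
n(E) produced = (1/1) × 2.886 = 2.886 mol
Step 2:
n(E) available = 2.886 mol
n(X) = 880.0 / 113.40 = 7.760 mol
n/ν for E = 2.886/1 = 2.886
n/ν for X = 7.760/3 = 2.587
Smallest n/ν is X → limiting reagent.
n(D) = (2/3) × 7.760 = 5.173 mol
mass = 5.173 × 246.50 = 1275 g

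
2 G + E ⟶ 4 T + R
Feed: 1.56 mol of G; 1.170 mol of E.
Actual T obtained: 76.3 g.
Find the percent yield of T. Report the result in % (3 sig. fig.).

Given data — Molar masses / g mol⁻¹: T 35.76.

68.4 %

n(G) = 1.560 mol
n(E) = 1.170 mol
n/ν for G = 1.560/2 = 0.7800
n/ν for E = 1.170/1 = 1.170
Smallest n/ν is G → limiting reagent.
theoretical n(T) = (4/2) × 1.560 = 3.120 mol → 111.6 g
% yield = 76.3 / 111.6 × 100 = 68.37 %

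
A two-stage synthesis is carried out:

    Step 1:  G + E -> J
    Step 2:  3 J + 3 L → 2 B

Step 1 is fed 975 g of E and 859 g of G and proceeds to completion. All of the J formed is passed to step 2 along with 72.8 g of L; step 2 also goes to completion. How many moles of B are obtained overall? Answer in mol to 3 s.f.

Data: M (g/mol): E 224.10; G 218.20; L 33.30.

1.46 mol

Step 1:
n(E) = 975.0 / 224.10 = 4.351 mol
n(G) = 859.0 / 218.20 = 3.937 mol
n/ν for E = 4.351/1 = 4.351
n/ν for G = 3.937/1 = 3.937
Smallest n/ν is G → limiting reagent.
n(J) produced = (1/1) × 3.937 = 3.937 mol
Step 2:
n(J) available = 3.937 mol
n(L) = 72.80 / 33.30 = 2.186 mol
n/ν for J = 3.937/3 = 1.312
n/ν for L = 2.186/3 = 0.7287
Smallest n/ν is L → limiting reagent.
n(B) = (2/3) × 2.186 = 1.457 mol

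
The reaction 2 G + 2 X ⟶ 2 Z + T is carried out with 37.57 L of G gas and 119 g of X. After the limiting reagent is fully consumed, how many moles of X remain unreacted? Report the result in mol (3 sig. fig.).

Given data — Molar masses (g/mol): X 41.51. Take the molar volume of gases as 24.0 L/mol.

n(G) = 37.57 / 24.0 = 1.565 mol
n(X) = 119.0 / 41.51 = 2.867 mol
n/ν for G = 1.565/2 = 0.7825
n/ν for X = 2.867/2 = 1.434
Smallest n/ν is G → limiting reagent.
X consumed = (2/2) × 1.565 = 1.565 mol
X remaining = 2.867 − 1.565 = 1.302 mol

1.30 mol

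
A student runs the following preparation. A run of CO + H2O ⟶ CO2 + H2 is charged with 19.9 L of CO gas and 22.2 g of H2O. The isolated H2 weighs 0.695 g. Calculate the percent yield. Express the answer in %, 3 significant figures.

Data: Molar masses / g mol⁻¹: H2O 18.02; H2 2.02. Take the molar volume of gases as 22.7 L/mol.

39.2 %

n(CO) = 19.90 / 22.7 = 0.8767 mol
n(H2O) = 22.20 / 18.02 = 1.232 mol
n/ν → CO: 0.8767, H2O: 1.232; CO is limiting.
theoretical n(H2) = (1/1) × 0.8767 = 0.8767 mol → 1.771 g
% yield = 0.695 / 1.771 × 100 = 39.24 %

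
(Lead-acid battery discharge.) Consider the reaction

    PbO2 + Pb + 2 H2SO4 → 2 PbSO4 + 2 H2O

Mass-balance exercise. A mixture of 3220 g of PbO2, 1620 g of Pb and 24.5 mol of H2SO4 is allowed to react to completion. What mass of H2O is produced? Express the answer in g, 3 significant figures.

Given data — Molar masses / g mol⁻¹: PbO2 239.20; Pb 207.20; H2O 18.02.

n(PbO2) = 3220 / 239.20 = 13.46 mol
n(Pb) = 1620 / 207.20 = 7.819 mol
n(H2SO4) = 24.50 mol
n/ν for PbO2 = 13.46/1 = 13.46
n/ν for Pb = 7.819/1 = 7.819
n/ν for H2SO4 = 24.50/2 = 12.25
Smallest n/ν is Pb → limiting reagent.
n(H2O) = (2/1) × 7.819 = 15.64 mol
mass = 15.64 × 18.02 = 281.8 g

282 g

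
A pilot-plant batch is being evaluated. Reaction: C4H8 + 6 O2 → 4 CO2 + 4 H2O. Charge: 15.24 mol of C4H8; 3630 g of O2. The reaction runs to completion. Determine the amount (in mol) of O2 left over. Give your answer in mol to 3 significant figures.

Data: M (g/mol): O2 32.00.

22.0 mol

n(C4H8) = 15.24 mol
n(O2) = 3630 / 32.00 = 113.4 mol
n/ν for C4H8 = 15.24/1 = 15.24
n/ν for O2 = 113.4/6 = 18.90
Smallest n/ν is C4H8 → limiting reagent.
O2 consumed = (6/1) × 15.24 = 91.44 mol
O2 remaining = 113.4 − 91.44 = 21.96 mol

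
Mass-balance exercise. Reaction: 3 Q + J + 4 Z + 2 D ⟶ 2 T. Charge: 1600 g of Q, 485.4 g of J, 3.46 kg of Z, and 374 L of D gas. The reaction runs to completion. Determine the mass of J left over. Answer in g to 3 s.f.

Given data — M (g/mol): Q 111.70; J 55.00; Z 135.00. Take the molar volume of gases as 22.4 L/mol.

n(Q) = 1600 / 111.70 = 14.32 mol
n(J) = 485.4 / 55.00 = 8.825 mol
n(Z) = 3.460×1000 / 135.00 = 25.63 mol
n(D) = 374.0 / 22.4 = 16.70 mol
n/ν for Q = 14.32/3 = 4.773
n/ν for J = 8.825/1 = 8.825
n/ν for Z = 25.63/4 = 6.408
n/ν for D = 16.70/2 = 8.350
Smallest n/ν is Q → limiting reagent.
J consumed = (1/3) × 14.32 = 4.773 mol
J remaining = 8.825 − 4.773 = 4.052 mol
mass = 4.052 × 55.00 = 222.9 g

223 g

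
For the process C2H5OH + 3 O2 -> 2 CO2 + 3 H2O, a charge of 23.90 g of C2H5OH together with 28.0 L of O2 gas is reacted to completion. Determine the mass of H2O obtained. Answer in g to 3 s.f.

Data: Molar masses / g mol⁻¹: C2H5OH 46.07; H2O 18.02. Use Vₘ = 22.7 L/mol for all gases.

22.2 g

n(C2H5OH) = 23.90 / 46.07 = 0.5188 mol
n(O2) = 28.00 / 22.7 = 1.233 mol
n/ν for C2H5OH = 0.5188/1 = 0.5188
n/ν for O2 = 1.233/3 = 0.4110
Smallest n/ν is O2 → limiting reagent.
n(H2O) = (3/3) × 1.233 = 1.233 mol
mass = 1.233 × 18.02 = 22.22 g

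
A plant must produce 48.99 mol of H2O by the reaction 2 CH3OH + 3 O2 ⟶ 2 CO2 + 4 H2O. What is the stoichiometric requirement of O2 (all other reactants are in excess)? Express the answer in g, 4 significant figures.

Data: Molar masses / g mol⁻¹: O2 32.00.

n(H2O) = 48.99 mol
n(O2) = (3/4) × 48.99 = 36.74 mol
mass = 36.74 × 32.00 = 1176 g

1176 g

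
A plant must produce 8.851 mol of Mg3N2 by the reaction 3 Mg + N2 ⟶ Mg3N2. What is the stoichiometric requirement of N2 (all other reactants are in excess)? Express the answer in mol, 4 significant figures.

n(Mg3N2) = 8.851 mol
n(N2) = (1/1) × 8.851 = 8.851 mol

8.851 mol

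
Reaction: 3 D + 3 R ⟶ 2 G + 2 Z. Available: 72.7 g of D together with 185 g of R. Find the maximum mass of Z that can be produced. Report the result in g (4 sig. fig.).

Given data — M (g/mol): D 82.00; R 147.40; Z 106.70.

63.07 g

n(D) = 72.70 / 82.00 = 0.8866 mol
n(R) = 185.0 / 147.40 = 1.255 mol
n/ν for D = 0.8866/3 = 0.2955
n/ν for R = 1.255/3 = 0.4183
Smallest n/ν is D → limiting reagent.
n(Z) = (2/3) × 0.8866 = 0.5911 mol
mass = 0.5911 × 106.70 = 63.07 g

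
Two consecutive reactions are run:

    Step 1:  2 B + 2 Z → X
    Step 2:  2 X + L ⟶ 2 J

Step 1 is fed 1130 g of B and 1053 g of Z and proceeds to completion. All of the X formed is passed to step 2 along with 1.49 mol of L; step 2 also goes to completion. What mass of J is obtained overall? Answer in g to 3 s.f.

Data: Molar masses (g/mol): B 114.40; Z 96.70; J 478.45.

1430 g

Step 1:
n(B) = 1130 / 114.40 = 9.878 mol
n(Z) = 1053 / 96.70 = 10.89 mol
n/ν for B = 9.878/2 = 4.939
n/ν for Z = 10.89/2 = 5.445
Smallest n/ν is B → limiting reagent.
n(X) produced = (1/2) × 9.878 = 4.939 mol
Step 2:
n(X) available = 4.939 mol
n(L) = 1.490 mol
n/ν for X = 4.939/2 = 2.470
n/ν for L = 1.490/1 = 1.490
Smallest n/ν is L → limiting reagent.
n(J) = (2/1) × 1.490 = 2.980 mol
mass = 2.980 × 478.45 = 1426 g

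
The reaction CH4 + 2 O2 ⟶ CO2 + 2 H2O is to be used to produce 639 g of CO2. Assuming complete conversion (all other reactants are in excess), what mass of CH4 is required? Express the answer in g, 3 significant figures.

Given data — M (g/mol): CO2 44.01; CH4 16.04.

n(CO2) = 639 / 44.01 = 14.52 mol
n(CH4) = (1/1) × 14.52 = 14.52 mol
mass = 14.52 × 16.04 = 232.9 g

233 g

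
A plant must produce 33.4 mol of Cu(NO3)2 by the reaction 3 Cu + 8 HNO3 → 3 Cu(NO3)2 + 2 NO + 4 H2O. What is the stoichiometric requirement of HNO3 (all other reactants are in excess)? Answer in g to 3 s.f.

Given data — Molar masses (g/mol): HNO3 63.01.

5610 g

n(Cu(NO3)2) = 33.40 mol
n(HNO3) = (8/3) × 33.40 = 89.07 mol
mass = 89.07 × 63.01 = 5612 g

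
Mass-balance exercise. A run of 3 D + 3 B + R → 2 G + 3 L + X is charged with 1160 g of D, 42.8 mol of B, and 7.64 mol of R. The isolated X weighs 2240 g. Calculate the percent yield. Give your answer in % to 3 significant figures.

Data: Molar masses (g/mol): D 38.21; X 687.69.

n(D) = 1160 / 38.21 = 30.36 mol
n(B) = 42.80 mol
n(R) = 7.640 mol
n/ν → D: 10.12, B: 14.27, R: 7.640; R is limiting.
theoretical n(X) = (1/1) × 7.640 = 7.640 mol → 5254 g
% yield = 2240 / 5254 × 100 = 42.63 %

42.6 %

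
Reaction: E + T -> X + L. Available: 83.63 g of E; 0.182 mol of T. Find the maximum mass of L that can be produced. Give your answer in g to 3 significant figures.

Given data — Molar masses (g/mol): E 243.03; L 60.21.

11.0 g

n(E) = 83.63 / 243.03 = 0.3441 mol
n(T) = 0.1820 mol
n/ν for E = 0.3441/1 = 0.3441
n/ν for T = 0.1820/1 = 0.1820
Smallest n/ν is T → limiting reagent.
n(L) = (1/1) × 0.1820 = 0.1820 mol
mass = 0.1820 × 60.21 = 10.96 g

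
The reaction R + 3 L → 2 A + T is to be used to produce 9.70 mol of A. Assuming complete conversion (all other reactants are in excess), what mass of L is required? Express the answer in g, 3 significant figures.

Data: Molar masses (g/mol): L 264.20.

n(A) = 9.700 mol
n(L) = (3/2) × 9.700 = 14.55 mol
mass = 14.55 × 264.20 = 3844 g

3840 g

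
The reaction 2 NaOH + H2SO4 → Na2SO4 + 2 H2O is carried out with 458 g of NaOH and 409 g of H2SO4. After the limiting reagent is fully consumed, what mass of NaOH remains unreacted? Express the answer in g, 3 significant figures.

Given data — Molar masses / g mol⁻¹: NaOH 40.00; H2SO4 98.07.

n(NaOH) = 458.0 / 40.00 = 11.45 mol
n(H2SO4) = 409.0 / 98.07 = 4.170 mol
n/ν → NaOH: 5.725, H2SO4: 4.170; H2SO4 is limiting.
NaOH consumed = (2/1) × 4.170 = 8.340 mol
NaOH remaining = 11.45 − 8.340 = 3.110 mol
mass = 3.110 × 40.00 = 124.4 g

124 g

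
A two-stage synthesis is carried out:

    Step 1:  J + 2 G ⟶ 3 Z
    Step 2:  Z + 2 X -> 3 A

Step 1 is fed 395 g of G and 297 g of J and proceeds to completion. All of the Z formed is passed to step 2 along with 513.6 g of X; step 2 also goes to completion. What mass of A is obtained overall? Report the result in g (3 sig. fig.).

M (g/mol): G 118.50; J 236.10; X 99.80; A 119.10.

919 g

Step 1:
n(G) = 395.0 / 118.50 = 3.333 mol
n(J) = 297.0 / 236.10 = 1.258 mol
n/ν for G = 3.333/2 = 1.667
n/ν for J = 1.258/1 = 1.258
Smallest n/ν is J → limiting reagent.
n(Z) produced = (3/1) × 1.258 = 3.774 mol
Step 2:
n(Z) available = 3.774 mol
n(X) = 513.6 / 99.80 = 5.146 mol
n/ν for Z = 3.774/1 = 3.774
n/ν for X = 5.146/2 = 2.573
Smallest n/ν is X → limiting reagent.
n(A) = (3/2) × 5.146 = 7.719 mol
mass = 7.719 × 119.10 = 919.3 g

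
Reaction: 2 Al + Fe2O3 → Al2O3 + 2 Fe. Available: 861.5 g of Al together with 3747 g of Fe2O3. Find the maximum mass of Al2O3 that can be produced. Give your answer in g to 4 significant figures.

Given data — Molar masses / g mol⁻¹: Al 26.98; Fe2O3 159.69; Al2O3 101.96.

n(Al) = 861.5 / 26.98 = 31.93 mol
n(Fe2O3) = 3747 / 159.69 = 23.46 mol
n/ν for Al = 31.93/2 = 15.97
n/ν for Fe2O3 = 23.46/1 = 23.46
Smallest n/ν is Al → limiting reagent.
n(Al2O3) = (1/2) × 31.93 = 15.97 mol
mass = 15.97 × 101.96 = 1628 g

1628 g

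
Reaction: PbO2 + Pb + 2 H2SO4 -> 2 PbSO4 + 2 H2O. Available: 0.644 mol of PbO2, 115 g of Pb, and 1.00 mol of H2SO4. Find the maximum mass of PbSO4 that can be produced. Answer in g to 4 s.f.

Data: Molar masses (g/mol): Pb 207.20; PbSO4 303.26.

303.3 g

n(PbO2) = 0.6440 mol
n(Pb) = 115.0 / 207.20 = 0.5550 mol
n(H2SO4) = 1.000 mol
n/ν → PbO2: 0.6440, Pb: 0.5550, H2SO4: 0.5000; H2SO4 is limiting.
n(PbSO4) = (2/2) × 1.000 = 1.000 mol
mass = 1.000 × 303.26 = 303.3 g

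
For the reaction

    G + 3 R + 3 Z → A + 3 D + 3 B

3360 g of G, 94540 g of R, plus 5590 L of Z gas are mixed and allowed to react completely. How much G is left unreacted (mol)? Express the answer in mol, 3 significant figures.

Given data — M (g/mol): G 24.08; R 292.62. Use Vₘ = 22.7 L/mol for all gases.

n(G) = 3360 / 24.08 = 139.5 mol
n(R) = 94540 / 292.62 = 323.1 mol
n(Z) = 5590 / 22.7 = 246.3 mol
n/ν for G = 139.5/1 = 139.5
n/ν for R = 323.1/3 = 107.7
n/ν for Z = 246.3/3 = 82.10
Smallest n/ν is Z → limiting reagent.
G consumed = (1/3) × 246.3 = 82.10 mol
G remaining = 139.5 − 82.10 = 57.40 mol

57.4 mol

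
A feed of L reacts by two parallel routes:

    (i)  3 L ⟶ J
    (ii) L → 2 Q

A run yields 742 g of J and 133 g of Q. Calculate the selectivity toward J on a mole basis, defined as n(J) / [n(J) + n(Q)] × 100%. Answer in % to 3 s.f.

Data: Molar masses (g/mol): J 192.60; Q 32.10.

48.2 %

n(J) = 742 / 192.60 = 3.853 mol
n(Q) = 133 / 32.10 = 4.143 mol
selectivity = 3.853/(3.853+4.143) × 100 = 48.19 %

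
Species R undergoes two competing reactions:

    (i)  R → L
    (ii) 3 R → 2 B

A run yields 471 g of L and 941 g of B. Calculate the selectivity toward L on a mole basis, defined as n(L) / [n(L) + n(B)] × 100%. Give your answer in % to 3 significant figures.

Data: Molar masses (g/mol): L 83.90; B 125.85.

n(L) = 471 / 83.90 = 5.614 mol
n(B) = 941 / 125.85 = 7.477 mol
selectivity = 5.614/(5.614+7.477) × 100 = 42.88 %

42.9 %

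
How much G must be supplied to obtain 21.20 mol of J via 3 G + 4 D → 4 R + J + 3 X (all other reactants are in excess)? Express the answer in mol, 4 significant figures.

63.60 mol

n(J) = 21.20 mol
n(G) = (3/1) × 21.20 = 63.60 mol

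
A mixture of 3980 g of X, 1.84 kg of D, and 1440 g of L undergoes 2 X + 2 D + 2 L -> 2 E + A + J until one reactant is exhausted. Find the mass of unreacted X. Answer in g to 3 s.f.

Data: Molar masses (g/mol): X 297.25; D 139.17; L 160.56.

1310 g

n(X) = 3980 / 297.25 = 13.39 mol
n(D) = 1.840×1000 / 139.17 = 13.22 mol
n(L) = 1440 / 160.56 = 8.969 mol
n/ν → X: 6.695, D: 6.610, L: 4.485; L is limiting.
X consumed = (2/2) × 8.969 = 8.969 mol
X remaining = 13.39 − 8.969 = 4.421 mol
mass = 4.421 × 297.25 = 1314 g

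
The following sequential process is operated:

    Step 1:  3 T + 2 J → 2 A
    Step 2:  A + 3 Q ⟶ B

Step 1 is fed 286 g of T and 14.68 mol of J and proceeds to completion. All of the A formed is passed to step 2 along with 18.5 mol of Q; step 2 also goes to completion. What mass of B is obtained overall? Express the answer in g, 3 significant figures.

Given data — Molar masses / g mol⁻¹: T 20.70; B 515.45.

Step 1:
n(T) = 286.0 / 20.70 = 13.82 mol
n(J) = 14.68 mol
n/ν for T = 13.82/3 = 4.607
n/ν for J = 14.68/2 = 7.340
Smallest n/ν is T → limiting reagent.
n(A) produced = (2/3) × 13.82 = 9.213 mol
Step 2:
n(A) available = 9.213 mol
n(Q) = 18.50 mol
n/ν for A = 9.213/1 = 9.213
n/ν for Q = 18.50/3 = 6.167
Smallest n/ν is Q → limiting reagent.
n(B) = (1/3) × 18.50 = 6.167 mol
mass = 6.167 × 515.45 = 3179 g

3180 g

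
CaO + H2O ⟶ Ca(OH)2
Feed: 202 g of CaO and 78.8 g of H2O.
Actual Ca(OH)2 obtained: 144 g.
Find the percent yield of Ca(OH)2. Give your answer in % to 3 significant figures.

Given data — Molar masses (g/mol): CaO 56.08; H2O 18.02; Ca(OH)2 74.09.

n(CaO) = 202.0 / 56.08 = 3.602 mol
n(H2O) = 78.80 / 18.02 = 4.373 mol
n/ν → CaO: 3.602, H2O: 4.373; CaO is limiting.
theoretical n(Ca(OH)2) = (1/1) × 3.602 = 3.602 mol → 266.9 g
% yield = 144 / 266.9 × 100 = 53.95 %

54.0 %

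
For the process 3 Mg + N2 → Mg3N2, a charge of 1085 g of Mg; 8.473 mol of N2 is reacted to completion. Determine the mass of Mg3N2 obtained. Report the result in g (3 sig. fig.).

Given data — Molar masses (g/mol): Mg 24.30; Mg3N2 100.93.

n(Mg) = 1085 / 24.30 = 44.65 mol
n(N2) = 8.473 mol
n/ν → Mg: 14.88, N2: 8.473; N2 is limiting.
n(Mg3N2) = (1/1) × 8.473 = 8.473 mol
mass = 8.473 × 100.93 = 855.2 g

855 g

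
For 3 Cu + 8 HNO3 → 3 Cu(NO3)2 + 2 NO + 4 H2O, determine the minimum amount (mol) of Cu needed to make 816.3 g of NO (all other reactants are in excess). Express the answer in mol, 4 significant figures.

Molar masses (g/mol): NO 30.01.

40.80 mol

n(NO) = 816.3 / 30.01 = 27.20 mol
n(Cu) = (3/2) × 27.20 = 40.80 mol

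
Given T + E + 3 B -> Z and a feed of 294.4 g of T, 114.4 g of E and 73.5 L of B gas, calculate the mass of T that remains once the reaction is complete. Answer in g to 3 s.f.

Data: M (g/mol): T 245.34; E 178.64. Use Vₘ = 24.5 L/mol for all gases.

137 g

n(T) = 294.4 / 245.34 = 1.200 mol
n(E) = 114.4 / 178.64 = 0.6404 mol
n(B) = 73.50 / 24.5 = 3.000 mol
n/ν for T = 1.200/1 = 1.200
n/ν for E = 0.6404/1 = 0.6404
n/ν for B = 3.000/3 = 1.000
Smallest n/ν is E → limiting reagent.
T consumed = (1/1) × 0.6404 = 0.6404 mol
T remaining = 1.200 − 0.6404 = 0.5596 mol
mass = 0.5596 × 245.34 = 137.3 g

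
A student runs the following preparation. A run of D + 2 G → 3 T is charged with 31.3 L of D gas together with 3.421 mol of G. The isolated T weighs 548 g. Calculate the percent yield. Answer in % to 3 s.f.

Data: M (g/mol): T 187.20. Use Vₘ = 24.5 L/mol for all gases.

n(D) = 31.30 / 24.5 = 1.278 mol
n(G) = 3.421 mol
n/ν for D = 1.278/1 = 1.278
n/ν for G = 3.421/2 = 1.711
Smallest n/ν is D → limiting reagent.
theoretical n(T) = (3/1) × 1.278 = 3.834 mol → 717.7 g
% yield = 548 / 717.7 × 100 = 76.36 %

76.4 %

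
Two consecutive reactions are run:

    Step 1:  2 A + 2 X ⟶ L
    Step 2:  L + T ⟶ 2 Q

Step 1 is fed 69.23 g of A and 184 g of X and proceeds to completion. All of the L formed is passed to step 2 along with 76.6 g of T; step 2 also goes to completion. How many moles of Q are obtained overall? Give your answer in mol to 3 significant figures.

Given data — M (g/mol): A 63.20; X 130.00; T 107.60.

1.10 mol

Step 1:
n(A) = 69.23 / 63.20 = 1.095 mol
n(X) = 184.0 / 130.00 = 1.415 mol
n/ν for A = 1.095/2 = 0.5475
n/ν for X = 1.415/2 = 0.7075
Smallest n/ν is A → limiting reagent.
n(L) produced = (1/2) × 1.095 = 0.5475 mol
Step 2:
n(L) available = 0.5475 mol
n(T) = 76.60 / 107.60 = 0.7119 mol
n/ν for L = 0.5475/1 = 0.5475
n/ν for T = 0.7119/1 = 0.7119
Smallest n/ν is L → limiting reagent.
n(Q) = (2/1) × 0.5475 = 1.095 mol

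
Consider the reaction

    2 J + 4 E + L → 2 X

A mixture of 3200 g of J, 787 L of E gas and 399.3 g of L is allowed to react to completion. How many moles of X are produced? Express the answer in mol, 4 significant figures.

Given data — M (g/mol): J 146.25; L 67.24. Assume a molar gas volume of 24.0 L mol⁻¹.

11.88 mol

n(J) = 3200 / 146.25 = 21.88 mol
n(E) = 787.0 / 24.0 = 32.79 mol
n(L) = 399.3 / 67.24 = 5.938 mol
n/ν for J = 21.88/2 = 10.94
n/ν for E = 32.79/4 = 8.198
n/ν for L = 5.938/1 = 5.938
Smallest n/ν is L → limiting reagent.
n(X) = (2/1) × 5.938 = 11.88 mol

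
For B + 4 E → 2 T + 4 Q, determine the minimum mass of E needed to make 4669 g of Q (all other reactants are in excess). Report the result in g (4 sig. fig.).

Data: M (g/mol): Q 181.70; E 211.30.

n(Q) = 4669 / 181.70 = 25.70 mol
n(E) = (4/4) × 25.70 = 25.70 mol
mass = 25.70 × 211.30 = 5430 g

5430 g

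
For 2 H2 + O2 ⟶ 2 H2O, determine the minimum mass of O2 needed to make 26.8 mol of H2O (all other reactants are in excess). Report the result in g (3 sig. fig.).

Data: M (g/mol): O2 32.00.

429 g

n(H2O) = 26.80 mol
n(O2) = (1/2) × 26.80 = 13.40 mol
mass = 13.40 × 32.00 = 428.8 g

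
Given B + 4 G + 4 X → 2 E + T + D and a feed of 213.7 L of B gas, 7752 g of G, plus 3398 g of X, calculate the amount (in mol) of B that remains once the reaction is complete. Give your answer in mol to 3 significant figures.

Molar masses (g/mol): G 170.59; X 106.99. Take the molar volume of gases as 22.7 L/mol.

n(B) = 213.7 / 22.7 = 9.414 mol
n(G) = 7752 / 170.59 = 45.44 mol
n(X) = 3398 / 106.99 = 31.76 mol
n/ν for B = 9.414/1 = 9.414
n/ν for G = 45.44/4 = 11.36
n/ν for X = 31.76/4 = 7.940
Smallest n/ν is X → limiting reagent.
B consumed = (1/4) × 31.76 = 7.940 mol
B remaining = 9.414 − 7.940 = 1.474 mol

1.47 mol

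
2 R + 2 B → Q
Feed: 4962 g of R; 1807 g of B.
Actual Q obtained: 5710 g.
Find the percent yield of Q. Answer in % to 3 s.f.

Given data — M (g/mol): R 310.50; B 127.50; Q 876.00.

n(R) = 4962 / 310.50 = 15.98 mol
n(B) = 1807 / 127.50 = 14.17 mol
n/ν for R = 15.98/2 = 7.990
n/ν for B = 14.17/2 = 7.085
Smallest n/ν is B → limiting reagent.
theoretical n(Q) = (1/2) × 14.17 = 7.085 mol → 6206 g
% yield = 5710 / 6206 × 100 = 92.01 %

92.0 %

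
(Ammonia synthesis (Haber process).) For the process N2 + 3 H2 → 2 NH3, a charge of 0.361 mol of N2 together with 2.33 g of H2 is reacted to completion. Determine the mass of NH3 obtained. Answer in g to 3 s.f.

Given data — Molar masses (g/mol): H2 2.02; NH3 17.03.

12.3 g

n(N2) = 0.3610 mol
n(H2) = 2.330 / 2.02 = 1.153 mol
n/ν for N2 = 0.3610/1 = 0.3610
n/ν for H2 = 1.153/3 = 0.3843
Smallest n/ν is N2 → limiting reagent.
n(NH3) = (2/1) × 0.3610 = 0.7220 mol
mass = 0.7220 × 17.03 = 12.30 g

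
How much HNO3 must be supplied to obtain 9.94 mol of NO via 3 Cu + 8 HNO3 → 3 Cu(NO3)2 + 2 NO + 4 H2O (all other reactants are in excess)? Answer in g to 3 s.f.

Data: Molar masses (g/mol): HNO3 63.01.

2510 g

n(NO) = 9.940 mol
n(HNO3) = (8/2) × 9.940 = 39.76 mol
mass = 39.76 × 63.01 = 2505 g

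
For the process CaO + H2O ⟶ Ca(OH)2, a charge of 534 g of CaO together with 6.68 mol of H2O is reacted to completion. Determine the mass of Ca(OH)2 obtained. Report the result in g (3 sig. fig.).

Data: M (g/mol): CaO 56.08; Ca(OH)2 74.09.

495 g

n(CaO) = 534.0 / 56.08 = 9.522 mol
n(H2O) = 6.680 mol
n/ν → CaO: 9.522, H2O: 6.680; H2O is limiting.
n(Ca(OH)2) = (1/1) × 6.680 = 6.680 mol
mass = 6.680 × 74.09 = 494.9 g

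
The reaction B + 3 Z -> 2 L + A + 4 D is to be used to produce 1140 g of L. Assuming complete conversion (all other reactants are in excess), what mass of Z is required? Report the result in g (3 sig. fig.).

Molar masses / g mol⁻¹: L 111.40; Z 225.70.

3460 g

n(L) = 1140 / 111.40 = 10.23 mol
n(Z) = (3/2) × 10.23 = 15.35 mol
mass = 15.35 × 225.70 = 3464 g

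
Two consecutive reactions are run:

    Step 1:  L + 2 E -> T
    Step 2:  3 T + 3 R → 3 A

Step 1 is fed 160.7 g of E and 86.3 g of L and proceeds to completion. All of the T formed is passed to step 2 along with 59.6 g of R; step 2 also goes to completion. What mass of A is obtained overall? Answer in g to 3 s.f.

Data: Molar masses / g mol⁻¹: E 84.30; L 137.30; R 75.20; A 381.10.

240 g

Step 1:
n(E) = 160.7 / 84.30 = 1.906 mol
n(L) = 86.30 / 137.30 = 0.6286 mol
n/ν for E = 1.906/2 = 0.9530
n/ν for L = 0.6286/1 = 0.6286
Smallest n/ν is L → limiting reagent.
n(T) produced = (1/1) × 0.6286 = 0.6286 mol
Step 2:
n(T) available = 0.6286 mol
n(R) = 59.60 / 75.20 = 0.7926 mol
n/ν for T = 0.6286/3 = 0.2095
n/ν for R = 0.7926/3 = 0.2642
Smallest n/ν is T → limiting reagent.
n(A) = (3/3) × 0.6286 = 0.6286 mol
mass = 0.6286 × 381.10 = 239.6 g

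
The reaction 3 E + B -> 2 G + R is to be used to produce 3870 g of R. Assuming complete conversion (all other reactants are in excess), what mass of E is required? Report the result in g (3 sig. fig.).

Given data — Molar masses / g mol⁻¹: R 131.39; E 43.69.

n(R) = 3870 / 131.39 = 29.45 mol
n(E) = (3/1) × 29.45 = 88.35 mol
mass = 88.35 × 43.69 = 3860 g

3860 g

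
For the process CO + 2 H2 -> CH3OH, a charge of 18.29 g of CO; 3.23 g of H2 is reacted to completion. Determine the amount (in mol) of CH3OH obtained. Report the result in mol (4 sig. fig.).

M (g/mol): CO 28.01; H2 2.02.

n(CO) = 18.29 / 28.01 = 0.6530 mol
n(H2) = 3.230 / 2.02 = 1.599 mol
n/ν → CO: 0.6530, H2: 0.7995; CO is limiting.
n(CH3OH) = (1/1) × 0.6530 = 0.6530 mol

0.6530 mol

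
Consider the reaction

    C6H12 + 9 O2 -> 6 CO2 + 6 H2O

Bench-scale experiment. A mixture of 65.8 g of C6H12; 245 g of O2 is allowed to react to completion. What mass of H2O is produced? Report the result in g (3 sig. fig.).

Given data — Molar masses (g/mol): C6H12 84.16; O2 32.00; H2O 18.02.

n(C6H12) = 65.80 / 84.16 = 0.7818 mol
n(O2) = 245.0 / 32.00 = 7.656 mol
n/ν for C6H12 = 0.7818/1 = 0.7818
n/ν for O2 = 7.656/9 = 0.8507
Smallest n/ν is C6H12 → limiting reagent.
n(H2O) = (6/1) × 0.7818 = 4.691 mol
mass = 4.691 × 18.02 = 84.53 g

84.5 g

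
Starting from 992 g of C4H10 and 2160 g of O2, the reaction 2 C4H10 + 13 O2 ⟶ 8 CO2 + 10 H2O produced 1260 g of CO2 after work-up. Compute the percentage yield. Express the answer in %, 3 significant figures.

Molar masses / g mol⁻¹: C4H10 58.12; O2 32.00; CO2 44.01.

68.9 %

n(C4H10) = 992.0 / 58.12 = 17.07 mol
n(O2) = 2160 / 32.00 = 67.50 mol
n/ν → C4H10: 8.535, O2: 5.192; O2 is limiting.
theoretical n(CO2) = (8/13) × 67.50 = 41.54 mol → 1828 g
% yield = 1260 / 1828 × 100 = 68.93 %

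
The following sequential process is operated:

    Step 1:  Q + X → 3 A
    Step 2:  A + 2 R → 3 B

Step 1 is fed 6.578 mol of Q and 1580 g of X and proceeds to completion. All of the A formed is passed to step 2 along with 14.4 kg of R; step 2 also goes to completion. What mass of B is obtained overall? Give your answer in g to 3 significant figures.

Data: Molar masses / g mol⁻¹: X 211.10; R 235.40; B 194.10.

11500 g

Step 1:
n(Q) = 6.578 mol
n(X) = 1580 / 211.10 = 7.485 mol
n/ν → Q: 6.578, X: 7.485; Q is limiting.
n(A) produced = (3/1) × 6.578 = 19.73 mol
Step 2:
n(A) available = 19.73 mol
n(R) = 14.40×1000 / 235.40 = 61.17 mol
n/ν → A: 19.73, R: 30.59; A is limiting.
n(B) = (3/1) × 19.73 = 59.19 mol
mass = 59.19 × 194.10 = 11490 g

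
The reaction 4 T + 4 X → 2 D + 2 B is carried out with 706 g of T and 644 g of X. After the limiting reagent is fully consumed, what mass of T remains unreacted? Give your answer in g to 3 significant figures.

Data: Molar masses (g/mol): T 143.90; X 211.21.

n(T) = 706.0 / 143.90 = 4.906 mol
n(X) = 644.0 / 211.21 = 3.049 mol
n/ν → T: 1.227, X: 0.7623; X is limiting.
T consumed = (4/4) × 3.049 = 3.049 mol
T remaining = 4.906 − 3.049 = 1.857 mol
mass = 1.857 × 143.90 = 267.2 g

267 g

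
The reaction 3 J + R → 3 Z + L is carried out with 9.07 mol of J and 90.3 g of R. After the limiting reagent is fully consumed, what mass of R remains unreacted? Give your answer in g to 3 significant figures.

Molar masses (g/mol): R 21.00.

n(J) = 9.070 mol
n(R) = 90.30 / 21.00 = 4.300 mol
n/ν for J = 9.070/3 = 3.023
n/ν for R = 4.300/1 = 4.300
Smallest n/ν is J → limiting reagent.
R consumed = (1/3) × 9.070 = 3.023 mol
R remaining = 4.300 − 3.023 = 1.277 mol
mass = 1.277 × 21.00 = 26.82 g

26.8 g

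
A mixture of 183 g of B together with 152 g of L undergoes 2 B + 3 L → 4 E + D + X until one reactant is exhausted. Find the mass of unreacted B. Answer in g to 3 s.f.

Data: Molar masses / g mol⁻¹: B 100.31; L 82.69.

60.1 g

n(B) = 183.0 / 100.31 = 1.824 mol
n(L) = 152.0 / 82.69 = 1.838 mol
n/ν for B = 1.824/2 = 0.9120
n/ν for L = 1.838/3 = 0.6127
Smallest n/ν is L → limiting reagent.
B consumed = (2/3) × 1.838 = 1.225 mol
B remaining = 1.824 − 1.225 = 0.5990 mol
mass = 0.5990 × 100.31 = 60.09 g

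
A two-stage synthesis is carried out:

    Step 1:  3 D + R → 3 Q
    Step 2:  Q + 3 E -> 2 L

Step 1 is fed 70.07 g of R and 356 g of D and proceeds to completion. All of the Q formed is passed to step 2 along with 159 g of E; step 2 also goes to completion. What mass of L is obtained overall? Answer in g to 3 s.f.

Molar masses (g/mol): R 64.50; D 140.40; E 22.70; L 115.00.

Step 1:
n(R) = 70.07 / 64.50 = 1.086 mol
n(D) = 356.0 / 140.40 = 2.536 mol
n/ν for R = 1.086/1 = 1.086
n/ν for D = 2.536/3 = 0.8453
Smallest n/ν is D → limiting reagent.
n(Q) produced = (3/3) × 2.536 = 2.536 mol
Step 2:
n(Q) available = 2.536 mol
n(E) = 159.0 / 22.70 = 7.004 mol
n/ν for Q = 2.536/1 = 2.536
n/ν for E = 7.004/3 = 2.335
Smallest n/ν is E → limiting reagent.
n(L) = (2/3) × 7.004 = 4.669 mol
mass = 4.669 × 115.00 = 536.9 g

537 g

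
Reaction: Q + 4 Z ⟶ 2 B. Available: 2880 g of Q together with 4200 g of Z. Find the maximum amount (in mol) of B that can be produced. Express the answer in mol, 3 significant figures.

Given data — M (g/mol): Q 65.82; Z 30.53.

n(Q) = 2880 / 65.82 = 43.76 mol
n(Z) = 4200 / 30.53 = 137.6 mol
n/ν → Q: 43.76, Z: 34.40; Z is limiting.
n(B) = (2/4) × 137.6 = 68.80 mol

68.8 mol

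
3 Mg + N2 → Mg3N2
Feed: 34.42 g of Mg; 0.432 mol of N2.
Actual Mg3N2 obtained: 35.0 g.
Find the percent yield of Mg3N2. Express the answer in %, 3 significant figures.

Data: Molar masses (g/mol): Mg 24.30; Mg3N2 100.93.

80.3 %

n(Mg) = 34.42 / 24.30 = 1.416 mol
n(N2) = 0.4320 mol
n/ν for Mg = 1.416/3 = 0.4720
n/ν for N2 = 0.4320/1 = 0.4320
Smallest n/ν is N2 → limiting reagent.
theoretical n(Mg3N2) = (1/1) × 0.4320 = 0.4320 mol → 43.60 g
% yield = 35.0 / 43.60 × 100 = 80.28 %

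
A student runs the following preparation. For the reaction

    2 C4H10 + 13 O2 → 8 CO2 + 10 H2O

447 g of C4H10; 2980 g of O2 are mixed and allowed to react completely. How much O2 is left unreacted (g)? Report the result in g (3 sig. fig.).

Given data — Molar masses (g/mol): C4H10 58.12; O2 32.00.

1380 g

n(C4H10) = 447.0 / 58.12 = 7.691 mol
n(O2) = 2980 / 32.00 = 93.13 mol
n/ν for C4H10 = 7.691/2 = 3.846
n/ν for O2 = 93.13/13 = 7.164
Smallest n/ν is C4H10 → limiting reagent.
O2 consumed = (13/2) × 7.691 = 49.99 mol
O2 remaining = 93.13 − 49.99 = 43.14 mol
mass = 43.14 × 32.00 = 1380 g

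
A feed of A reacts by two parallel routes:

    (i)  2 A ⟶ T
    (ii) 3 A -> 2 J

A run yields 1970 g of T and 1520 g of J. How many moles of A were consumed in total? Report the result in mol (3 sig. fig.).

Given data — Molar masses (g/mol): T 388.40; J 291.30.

n(T) = 1970 / 388.40 = 5.072 mol
n(J) = 1520 / 291.30 = 5.218 mol
n(A) via (i) = (2/1)×5.072 = 10.14 mol
n(A) via (ii) = (3/2)×5.218 = 7.827 mol
total n(A) = 10.14 + 7.827 = 17.97 mol

18.0 mol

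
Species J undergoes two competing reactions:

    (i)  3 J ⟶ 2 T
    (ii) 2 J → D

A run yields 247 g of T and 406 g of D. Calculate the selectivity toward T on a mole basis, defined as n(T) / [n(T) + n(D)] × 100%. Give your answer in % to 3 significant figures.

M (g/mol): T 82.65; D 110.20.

44.8 %

n(T) = 247 / 82.65 = 2.989 mol
n(D) = 406 / 110.20 = 3.684 mol
selectivity = 2.989/(2.989+3.684) × 100 = 44.79 %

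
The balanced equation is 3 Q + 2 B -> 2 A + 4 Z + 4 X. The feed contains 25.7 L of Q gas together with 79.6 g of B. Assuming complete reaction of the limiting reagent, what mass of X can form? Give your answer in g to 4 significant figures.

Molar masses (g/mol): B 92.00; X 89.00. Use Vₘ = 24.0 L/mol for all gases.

127.1 g

n(Q) = 25.70 / 24.0 = 1.071 mol
n(B) = 79.60 / 92.00 = 0.8652 mol
n/ν → Q: 0.3570, B: 0.4326; Q is limiting.
n(X) = (4/3) × 1.071 = 1.428 mol
mass = 1.428 × 89.00 = 127.1 g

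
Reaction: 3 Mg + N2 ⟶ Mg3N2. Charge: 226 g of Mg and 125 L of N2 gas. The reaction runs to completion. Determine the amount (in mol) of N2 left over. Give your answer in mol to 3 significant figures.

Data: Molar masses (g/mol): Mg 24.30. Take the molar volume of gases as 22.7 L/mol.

2.41 mol

n(Mg) = 226.0 / 24.30 = 9.300 mol
n(N2) = 125.0 / 22.7 = 5.507 mol
n/ν → Mg: 3.100, N2: 5.507; Mg is limiting.
N2 consumed = (1/3) × 9.300 = 3.100 mol
N2 remaining = 5.507 − 3.100 = 2.407 mol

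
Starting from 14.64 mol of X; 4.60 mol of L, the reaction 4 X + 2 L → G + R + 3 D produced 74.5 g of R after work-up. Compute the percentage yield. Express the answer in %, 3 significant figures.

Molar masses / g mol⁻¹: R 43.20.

n(X) = 14.64 mol
n(L) = 4.600 mol
n/ν → X: 3.660, L: 2.300; L is limiting.
theoretical n(R) = (1/2) × 4.600 = 2.300 mol → 99.36 g
% yield = 74.5 / 99.36 × 100 = 74.98 %

75.0 %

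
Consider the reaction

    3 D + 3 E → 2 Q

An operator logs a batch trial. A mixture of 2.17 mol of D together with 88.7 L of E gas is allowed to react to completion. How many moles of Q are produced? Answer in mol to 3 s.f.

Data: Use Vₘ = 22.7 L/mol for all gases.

n(D) = 2.170 mol
n(E) = 88.70 / 22.7 = 3.907 mol
n/ν for D = 2.170/3 = 0.7233
n/ν for E = 3.907/3 = 1.302
Smallest n/ν is D → limiting reagent.
n(Q) = (2/3) × 2.170 = 1.447 mol

1.45 mol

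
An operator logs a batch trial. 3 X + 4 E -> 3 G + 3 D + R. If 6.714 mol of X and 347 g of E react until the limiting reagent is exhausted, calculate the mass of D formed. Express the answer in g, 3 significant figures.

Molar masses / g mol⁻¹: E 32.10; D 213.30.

1430 g

n(X) = 6.714 mol
n(E) = 347.0 / 32.10 = 10.81 mol
n/ν → X: 2.238, E: 2.703; X is limiting.
n(D) = (3/3) × 6.714 = 6.714 mol
mass = 6.714 × 213.30 = 1432 g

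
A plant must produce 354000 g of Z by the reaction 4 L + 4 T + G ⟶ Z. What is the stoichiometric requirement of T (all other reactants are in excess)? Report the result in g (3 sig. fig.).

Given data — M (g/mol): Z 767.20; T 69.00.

127000 g

n(Z) = 354000 / 767.20 = 461.4 mol
n(T) = (4/1) × 461.4 = 1846 mol
mass = 1846 × 69.00 = 127400 g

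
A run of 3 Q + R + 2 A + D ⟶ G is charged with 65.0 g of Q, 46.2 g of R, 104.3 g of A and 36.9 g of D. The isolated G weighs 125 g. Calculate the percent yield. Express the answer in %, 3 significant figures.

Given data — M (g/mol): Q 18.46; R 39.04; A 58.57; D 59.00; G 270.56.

73.9 %

n(Q) = 65.00 / 18.46 = 3.521 mol
n(R) = 46.20 / 39.04 = 1.183 mol
n(A) = 104.3 / 58.57 = 1.781 mol
n(D) = 36.90 / 59.00 = 0.6254 mol
n/ν for Q = 3.521/3 = 1.174
n/ν for R = 1.183/1 = 1.183
n/ν for A = 1.781/2 = 0.8905
n/ν for D = 0.6254/1 = 0.6254
Smallest n/ν is D → limiting reagent.
theoretical n(G) = (1/1) × 0.6254 = 0.6254 mol → 169.2 g
% yield = 125 / 169.2 × 100 = 73.88 %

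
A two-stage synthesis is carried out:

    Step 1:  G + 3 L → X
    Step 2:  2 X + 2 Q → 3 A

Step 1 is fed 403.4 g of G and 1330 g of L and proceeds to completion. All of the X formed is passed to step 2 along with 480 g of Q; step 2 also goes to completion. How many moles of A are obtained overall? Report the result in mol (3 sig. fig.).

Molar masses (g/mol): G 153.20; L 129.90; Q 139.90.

Step 1:
n(G) = 403.4 / 153.20 = 2.633 mol
n(L) = 1330 / 129.90 = 10.24 mol
n/ν → G: 2.633, L: 3.413; G is limiting.
n(X) produced = (1/1) × 2.633 = 2.633 mol
Step 2:
n(X) available = 2.633 mol
n(Q) = 480.0 / 139.90 = 3.431 mol
n/ν → X: 1.317, Q: 1.716; X is limiting.
n(A) = (3/2) × 2.633 = 3.950 mol

3.95 mol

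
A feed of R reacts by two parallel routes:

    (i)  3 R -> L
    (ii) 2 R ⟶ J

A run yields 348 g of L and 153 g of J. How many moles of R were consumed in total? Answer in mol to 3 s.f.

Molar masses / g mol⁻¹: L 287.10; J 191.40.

n(L) = 348 / 287.10 = 1.212 mol
n(J) = 153 / 191.40 = 0.7994 mol
n(R) via (i) = (3/1)×1.212 = 3.636 mol
n(R) via (ii) = (2/1)×0.7994 = 1.599 mol
total n(R) = 3.636 + 1.599 = 5.235 mol

5.24 mol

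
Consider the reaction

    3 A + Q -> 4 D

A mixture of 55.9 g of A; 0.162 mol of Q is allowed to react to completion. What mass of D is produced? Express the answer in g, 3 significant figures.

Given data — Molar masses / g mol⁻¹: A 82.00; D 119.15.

77.2 g

n(A) = 55.90 / 82.00 = 0.6817 mol
n(Q) = 0.1620 mol
n/ν for A = 0.6817/3 = 0.2272
n/ν for Q = 0.1620/1 = 0.1620
Smallest n/ν is Q → limiting reagent.
n(D) = (4/1) × 0.1620 = 0.6480 mol
mass = 0.6480 × 119.15 = 77.21 g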